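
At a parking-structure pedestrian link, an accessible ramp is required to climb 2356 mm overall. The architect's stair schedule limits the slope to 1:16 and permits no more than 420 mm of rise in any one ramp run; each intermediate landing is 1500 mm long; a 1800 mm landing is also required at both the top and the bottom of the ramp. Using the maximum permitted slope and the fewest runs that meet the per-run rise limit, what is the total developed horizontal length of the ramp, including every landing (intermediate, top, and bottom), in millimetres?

48796 mm

At most 420 each: 2356/420 = 5.61, giving 6 ramp runs. That means 5 intermediate landings.
Horizontal run for 2356 mm of rise at 1:16 is 2356 × 16 = 37696 mm.
Intermediate landings: 5 × 1500 = 7500 mm.
Top and bottom landings: 2 × 1800 = 3600 mm.
Total = 37696 + 7500 + 3600 = 48796 mm.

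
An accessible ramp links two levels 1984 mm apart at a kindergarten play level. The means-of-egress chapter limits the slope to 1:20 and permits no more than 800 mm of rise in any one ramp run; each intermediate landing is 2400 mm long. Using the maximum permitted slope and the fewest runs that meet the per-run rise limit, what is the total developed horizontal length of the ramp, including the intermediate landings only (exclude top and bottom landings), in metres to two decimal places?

44.48 m

1984 / 800 = 2.48, so 3 ramp runs are needed. That means 2 intermediate landings.
Horizontal run for 1984 mm of rise at 1:20 is 1984 × 20 = 39680 mm.
2 intermediate landings contribute 2 × 2400 = 4800 mm.
Total developed length = 39680 + 4800 = 44480 mm.
= 44.48 m.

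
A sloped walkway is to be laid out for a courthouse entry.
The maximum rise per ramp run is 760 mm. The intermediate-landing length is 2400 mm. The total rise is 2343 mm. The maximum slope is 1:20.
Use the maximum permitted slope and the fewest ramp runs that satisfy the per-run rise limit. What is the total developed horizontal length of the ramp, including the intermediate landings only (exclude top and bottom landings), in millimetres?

54060 mm

2343 / 760 = 3.083 → round up to 4 ramp runs. That means 3 intermediate landings.
Horizontal run for 2343 mm of rise at 1:20 is 2343 × 20 = 46860 mm.
3 intermediate landings contribute 3 × 2400 = 7200 mm.
Developed length = 46860 + 7200 = 54060 mm.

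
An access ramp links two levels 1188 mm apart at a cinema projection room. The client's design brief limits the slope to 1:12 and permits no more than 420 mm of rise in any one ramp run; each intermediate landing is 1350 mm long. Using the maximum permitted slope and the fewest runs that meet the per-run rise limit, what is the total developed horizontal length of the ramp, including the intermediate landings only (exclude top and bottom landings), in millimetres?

16956 mm

At most 420 each: 1188/420 = 2.83, giving 3 ramp runs. That means 2 intermediate landings.
Ramp run (horizontal) at 1:12: 1188 × 12 = 14256 mm.
2 intermediate landings contribute 2 × 1350 = 2700 mm.
Total developed length = 14256 + 2700 = 16956 mm.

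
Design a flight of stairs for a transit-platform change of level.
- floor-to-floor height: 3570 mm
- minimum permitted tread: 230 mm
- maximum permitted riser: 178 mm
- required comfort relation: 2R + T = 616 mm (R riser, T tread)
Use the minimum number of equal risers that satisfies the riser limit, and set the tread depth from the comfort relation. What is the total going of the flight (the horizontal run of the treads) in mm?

3570 / 178 = 20.056 → round up to 21 risers.
Each riser is 3570/21 = 170 mm (≤ 178 mm).
From 2R + T = 616: T = 616 − 340 = 276 mm.
Going = (21 − 1) × 276 = 5520 mm.

5520 mm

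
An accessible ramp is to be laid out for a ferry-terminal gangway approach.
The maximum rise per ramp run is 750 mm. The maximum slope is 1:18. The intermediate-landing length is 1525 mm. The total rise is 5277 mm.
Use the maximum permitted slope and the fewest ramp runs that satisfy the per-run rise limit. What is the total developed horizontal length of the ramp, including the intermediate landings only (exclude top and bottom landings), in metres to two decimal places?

5277 / 750 = 7.036 → round up to 8 ramp runs. That means 7 intermediate landings.
Horizontal run for 5277 mm of rise at 1:18 is 5277 × 18 = 94986 mm.
Intermediate landings: 7 × 1525 = 10675 mm.
Developed length = 94986 + 10675 = 105661 mm.
= 105.66 m.

105.66 m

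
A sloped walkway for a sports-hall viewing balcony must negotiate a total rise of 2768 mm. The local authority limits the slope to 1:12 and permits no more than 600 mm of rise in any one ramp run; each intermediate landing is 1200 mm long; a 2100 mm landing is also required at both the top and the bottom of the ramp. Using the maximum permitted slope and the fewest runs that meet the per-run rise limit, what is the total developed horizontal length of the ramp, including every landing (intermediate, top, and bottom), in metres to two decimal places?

42.22 m

At most 600 each: 2768/600 = 4.61, giving 5 ramp runs. That means 4 intermediate landings.
Ramp run (horizontal) at 1:12: 2768 × 12 = 33216 mm.
4 intermediate landings contribute 4 × 1200 = 4800 mm.
Top and bottom landings: 2 × 2100 = 4200 mm.
Total = 33216 + 4800 + 4200 = 42216 mm.
= 42.22 m.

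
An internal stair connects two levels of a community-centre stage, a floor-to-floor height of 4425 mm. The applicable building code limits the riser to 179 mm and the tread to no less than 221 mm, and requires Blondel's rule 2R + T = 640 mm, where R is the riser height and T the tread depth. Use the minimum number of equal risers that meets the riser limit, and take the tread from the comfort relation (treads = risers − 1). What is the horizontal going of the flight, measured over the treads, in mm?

At most 179 each: 4425/179 = 24.72, giving 25 risers.
R = 4425 ÷ 25 = 177 mm.
T = 640 − 2·177 = 286 mm, which satisfies the 221 mm minimum.
25 risers give 24 treads; going = 24 × 286 = 6864 mm.

6864 mm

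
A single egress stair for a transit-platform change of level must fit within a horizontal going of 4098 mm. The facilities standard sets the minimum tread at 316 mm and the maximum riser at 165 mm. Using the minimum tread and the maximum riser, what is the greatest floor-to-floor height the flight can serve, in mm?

2145 mm

Treads that fit: ⌊4098 / 316⌋ = 12.
Risers = treads + 1 = 13.
Maximum height = 13 × 165 = 2145 mm.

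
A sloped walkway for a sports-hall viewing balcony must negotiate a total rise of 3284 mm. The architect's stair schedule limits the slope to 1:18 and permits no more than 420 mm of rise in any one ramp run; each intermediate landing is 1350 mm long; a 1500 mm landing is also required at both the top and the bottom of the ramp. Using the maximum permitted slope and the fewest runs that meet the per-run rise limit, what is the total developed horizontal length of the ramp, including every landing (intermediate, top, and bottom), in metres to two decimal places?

3284 / 420 = 7.819 → round up to 8 ramp runs. That means 7 intermediate landings.
Ramp run (horizontal) at 1:18: 3284 × 18 = 59112 mm.
7 intermediate landings contribute 7 × 1350 = 9450 mm.
Top and bottom landings: 2 × 1500 = 3000 mm.
Total = 59112 + 9450 + 3000 = 71562 mm.
= 71.56 m.

71.56 m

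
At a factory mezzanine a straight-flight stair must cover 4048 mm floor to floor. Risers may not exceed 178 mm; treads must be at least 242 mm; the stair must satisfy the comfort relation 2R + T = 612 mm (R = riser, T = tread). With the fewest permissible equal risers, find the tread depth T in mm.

260 mm

4048 / 178 = 22.74, so 23 risers are needed.
Riser R = 4048 / 23 = 176 mm, within the 178 mm limit.
T = 612 − 2·176 = 260 mm, which satisfies the 242 mm minimum.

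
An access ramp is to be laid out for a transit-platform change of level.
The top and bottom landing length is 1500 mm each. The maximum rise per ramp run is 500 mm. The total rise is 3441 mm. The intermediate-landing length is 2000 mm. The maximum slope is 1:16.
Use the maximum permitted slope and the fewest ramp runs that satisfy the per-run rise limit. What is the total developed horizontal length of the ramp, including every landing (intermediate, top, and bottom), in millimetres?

70056 mm

3441 / 500 = 6.882 → round up to 7 ramp runs. That means 6 intermediate landings.
Ramp run (horizontal) at 1:16: 3441 × 16 = 55056 mm.
Intermediate landings: 6 × 2000 = 12000 mm.
Top and bottom landings: 2 × 1500 = 3000 mm.
Total = 55056 + 12000 + 3000 = 70056 mm.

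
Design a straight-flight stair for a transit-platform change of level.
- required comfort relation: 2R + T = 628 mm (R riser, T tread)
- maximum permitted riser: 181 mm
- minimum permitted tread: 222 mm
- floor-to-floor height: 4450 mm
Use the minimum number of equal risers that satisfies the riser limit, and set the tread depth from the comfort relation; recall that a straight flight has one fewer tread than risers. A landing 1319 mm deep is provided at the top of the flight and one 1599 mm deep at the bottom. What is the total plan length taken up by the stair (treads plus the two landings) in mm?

⌈4450/181⌉ = 25 risers.
Riser R = 4450 / 25 = 178 mm, within the 181 mm limit.
T = 628 − 2·178 = 272 mm, which satisfies the 222 mm minimum.
Treads = 25 − 1 = 24; going = 24 × 272 = 6528 mm.
Add landings: 6528 + 1319 + 1599 = 9446 mm.

9446 mm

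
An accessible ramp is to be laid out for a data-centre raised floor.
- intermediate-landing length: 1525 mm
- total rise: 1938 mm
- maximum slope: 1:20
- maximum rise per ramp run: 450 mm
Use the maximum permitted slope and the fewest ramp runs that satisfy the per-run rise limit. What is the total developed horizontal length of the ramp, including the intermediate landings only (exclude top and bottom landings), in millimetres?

⌈1938/450⌉ = 5 ramp runs. That means 4 intermediate landings.
Ramp run (horizontal) at 1:20: 1938 × 20 = 38760 mm.
4 intermediate landings contribute 4 × 1525 = 6100 mm.
Developed length = 38760 + 6100 = 44860 mm.

44860 mm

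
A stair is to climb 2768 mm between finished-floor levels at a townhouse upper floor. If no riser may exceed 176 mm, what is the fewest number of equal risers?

2768 / 176 = 15.727 → round up to 16 risers.

16 risers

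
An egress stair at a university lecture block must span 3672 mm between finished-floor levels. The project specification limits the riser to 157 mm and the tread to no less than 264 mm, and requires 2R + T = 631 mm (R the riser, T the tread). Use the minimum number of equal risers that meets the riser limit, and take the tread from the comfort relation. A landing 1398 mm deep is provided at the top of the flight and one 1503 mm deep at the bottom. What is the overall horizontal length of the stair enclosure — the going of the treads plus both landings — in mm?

10376 mm

3672 / 157 = 23.389 → round up to 24 risers.
Riser R = 3672 / 24 = 153 mm, within the 157 mm limit.
T = 631 − 2·153 = 325 mm, which satisfies the 264 mm minimum.
24 risers give 23 treads; going = 23 × 325 = 7475 mm.
Enclosure = 7475 + 1398 + 1503 = 10376 mm.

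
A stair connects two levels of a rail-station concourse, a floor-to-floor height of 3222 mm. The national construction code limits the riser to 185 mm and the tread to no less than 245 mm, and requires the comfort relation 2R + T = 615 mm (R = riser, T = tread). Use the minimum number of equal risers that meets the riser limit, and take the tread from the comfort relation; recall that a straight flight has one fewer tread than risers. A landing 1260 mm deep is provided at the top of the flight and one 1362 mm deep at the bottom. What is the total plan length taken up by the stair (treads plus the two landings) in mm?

At most 185 each: 3222/185 = 17.42, giving 18 risers.
Riser R = 3222 / 18 = 179 mm, within the 185 mm limit.
From 2R + T = 615: T = 615 − 358 = 257 mm.
Treads = 18 − 1 = 17; going = 17 × 257 = 4369 mm.
Add landings: 4369 + 1260 + 1362 = 6991 mm.

6991 mm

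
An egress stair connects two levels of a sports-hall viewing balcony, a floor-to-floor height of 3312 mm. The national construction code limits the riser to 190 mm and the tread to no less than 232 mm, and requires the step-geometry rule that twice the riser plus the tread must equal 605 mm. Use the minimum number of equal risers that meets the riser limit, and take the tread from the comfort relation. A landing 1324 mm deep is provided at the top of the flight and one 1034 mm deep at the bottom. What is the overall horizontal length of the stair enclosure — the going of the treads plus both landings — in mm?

6387 mm

3312 / 190 = 17.432 → round up to 18 risers.
Each riser is 3312/18 = 184 mm (≤ 190 mm).
From 2R + T = 605: T = 605 − 368 = 237 mm.
Going = (18 − 1) × 237 = 4029 mm.
Enclosure = 4029 + 1324 + 1034 = 6387 mm.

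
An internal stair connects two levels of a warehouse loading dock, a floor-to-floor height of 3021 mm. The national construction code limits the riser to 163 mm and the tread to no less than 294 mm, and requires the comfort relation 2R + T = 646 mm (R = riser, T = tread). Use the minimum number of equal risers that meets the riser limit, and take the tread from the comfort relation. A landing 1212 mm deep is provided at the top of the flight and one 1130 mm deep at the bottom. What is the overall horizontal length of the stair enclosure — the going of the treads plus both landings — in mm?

3021 / 163 = 18.534 → round up to 19 risers.
Each riser is 3021/19 = 159 mm (≤ 163 mm).
Tread T = 646 − 2 × 159 = 328 mm (≥ 294 mm).
19 risers give 18 treads; going = 18 × 328 = 5904 mm.
Enclosure = 5904 + 1212 + 1130 = 8246 mm.

8246 mm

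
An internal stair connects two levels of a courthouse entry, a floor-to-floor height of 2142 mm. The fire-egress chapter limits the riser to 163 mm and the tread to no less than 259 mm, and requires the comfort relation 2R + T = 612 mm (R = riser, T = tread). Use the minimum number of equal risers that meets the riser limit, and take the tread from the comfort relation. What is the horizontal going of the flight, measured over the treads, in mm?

⌈2142/163⌉ = 14 risers.
R = 2142 ÷ 14 = 153 mm.
Tread T = 612 − 2 × 153 = 306 mm (≥ 259 mm).
Going = (14 − 1) × 306 = 3978 mm.

3978 mm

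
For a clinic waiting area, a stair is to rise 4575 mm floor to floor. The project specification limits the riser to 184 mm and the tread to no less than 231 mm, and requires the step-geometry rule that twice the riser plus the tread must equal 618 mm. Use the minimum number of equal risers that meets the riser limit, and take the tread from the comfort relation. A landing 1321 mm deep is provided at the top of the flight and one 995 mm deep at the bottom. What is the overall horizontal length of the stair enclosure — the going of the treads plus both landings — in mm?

8364 mm

4575 / 184 = 24.864 → round up to 25 risers.
Each riser is 4575/25 = 183 mm (≤ 184 mm).
From 2R + T = 618: T = 618 − 366 = 252 mm.
Treads = 25 − 1 = 24; going = 24 × 252 = 6048 mm.
Add landings: 6048 + 1321 + 995 = 8364 mm.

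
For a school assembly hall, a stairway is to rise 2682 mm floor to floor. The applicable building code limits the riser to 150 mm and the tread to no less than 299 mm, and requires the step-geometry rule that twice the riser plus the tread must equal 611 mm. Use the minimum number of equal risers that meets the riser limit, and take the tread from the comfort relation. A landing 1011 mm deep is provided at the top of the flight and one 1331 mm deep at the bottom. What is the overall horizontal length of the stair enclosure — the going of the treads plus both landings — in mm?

7663 mm

At most 150 each: 2682/150 = 17.88, giving 18 risers.
R = 2682 ÷ 18 = 149 mm.
T = 611 − 2·149 = 313 mm, which satisfies the 299 mm minimum.
Going = (18 − 1) × 313 = 5321 mm.
Enclosure = 5321 + 1011 + 1331 = 7663 mm.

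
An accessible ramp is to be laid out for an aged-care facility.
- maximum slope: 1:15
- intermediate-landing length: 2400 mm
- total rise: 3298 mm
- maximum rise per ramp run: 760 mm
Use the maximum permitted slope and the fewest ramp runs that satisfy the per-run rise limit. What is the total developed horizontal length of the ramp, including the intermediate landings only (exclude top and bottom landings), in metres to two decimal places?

59.07 m

3298 / 760 = 4.339 → round up to 5 ramp runs. That means 4 intermediate landings.
Ramp run (horizontal) at 1:15: 3298 × 15 = 49470 mm.
4 intermediate landings contribute 4 × 2400 = 9600 mm.
Developed length = 49470 + 9600 = 59070 mm.
= 59.07 m.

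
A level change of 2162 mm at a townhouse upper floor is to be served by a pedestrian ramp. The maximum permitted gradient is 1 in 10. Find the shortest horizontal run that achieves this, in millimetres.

Run = rise × 10 = 2162 × 10 = 21620 mm.

21620 mm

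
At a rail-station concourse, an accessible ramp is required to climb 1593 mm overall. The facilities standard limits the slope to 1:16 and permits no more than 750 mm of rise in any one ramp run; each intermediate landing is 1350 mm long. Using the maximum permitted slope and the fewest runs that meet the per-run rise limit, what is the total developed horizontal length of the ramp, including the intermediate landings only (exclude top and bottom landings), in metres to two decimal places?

28.19 m

⌈1593/750⌉ = 3 ramp runs. That means 2 intermediate landings.
Horizontal run for 1593 mm of rise at 1:16 is 1593 × 16 = 25488 mm.
Intermediate landings: 2 × 1350 = 2700 mm.
Total developed length = 25488 + 2700 = 28188 mm.
= 28.19 m.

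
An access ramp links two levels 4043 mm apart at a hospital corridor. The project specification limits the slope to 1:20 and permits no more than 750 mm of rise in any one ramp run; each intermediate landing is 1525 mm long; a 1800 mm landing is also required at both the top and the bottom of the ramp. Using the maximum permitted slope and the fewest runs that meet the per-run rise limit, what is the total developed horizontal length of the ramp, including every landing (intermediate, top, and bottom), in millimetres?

92085 mm

4043 / 750 = 5.39, so 6 ramp runs are needed. That means 5 intermediate landings.
Horizontal run for 4043 mm of rise at 1:20 is 4043 × 20 = 80860 mm.
5 intermediate landings contribute 5 × 1525 = 7625 mm.
Top and bottom landings: 2 × 1800 = 3600 mm.
Total = 80860 + 7625 + 3600 = 92085 mm.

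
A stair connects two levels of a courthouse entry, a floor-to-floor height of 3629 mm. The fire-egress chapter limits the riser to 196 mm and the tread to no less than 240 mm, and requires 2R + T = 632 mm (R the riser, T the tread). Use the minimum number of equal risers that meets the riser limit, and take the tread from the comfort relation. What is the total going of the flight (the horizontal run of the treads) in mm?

3629 / 196 = 18.52, so 19 risers are needed.
R = 3629 ÷ 19 = 191 mm.
T = 632 − 2·191 = 250 mm, which satisfies the 240 mm minimum.
19 risers give 18 treads; going = 18 × 250 = 4500 mm.

4500 mm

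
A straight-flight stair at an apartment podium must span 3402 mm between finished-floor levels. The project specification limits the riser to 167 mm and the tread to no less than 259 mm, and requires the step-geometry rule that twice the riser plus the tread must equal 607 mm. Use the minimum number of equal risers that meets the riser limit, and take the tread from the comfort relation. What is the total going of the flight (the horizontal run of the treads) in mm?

⌈3402/167⌉ = 21 risers.
Riser R = 3402 / 21 = 162 mm, within the 167 mm limit.
T = 607 − 2·162 = 283 mm, which satisfies the 259 mm minimum.
Going = (21 − 1) × 283 = 5660 mm.

5660 mm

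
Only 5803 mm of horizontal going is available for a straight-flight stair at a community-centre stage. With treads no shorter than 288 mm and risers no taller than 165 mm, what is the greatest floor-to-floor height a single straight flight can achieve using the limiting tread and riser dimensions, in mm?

3465 mm

5803 / 288 = 20.15, so 20 treads fit.
Risers = treads + 1 = 21.
Maximum height = 21 × 165 = 3465 mm.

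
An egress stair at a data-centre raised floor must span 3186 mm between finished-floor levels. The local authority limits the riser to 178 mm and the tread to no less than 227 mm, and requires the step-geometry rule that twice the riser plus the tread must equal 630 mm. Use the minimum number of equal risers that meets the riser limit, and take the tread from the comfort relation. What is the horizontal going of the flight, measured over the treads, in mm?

3186 / 178 = 17.899 → round up to 18 risers.
R = 3186 ÷ 18 = 177 mm.
From 2R + T = 630: T = 630 − 354 = 276 mm.
18 risers give 17 treads; going = 17 × 276 = 4692 mm.

4692 mm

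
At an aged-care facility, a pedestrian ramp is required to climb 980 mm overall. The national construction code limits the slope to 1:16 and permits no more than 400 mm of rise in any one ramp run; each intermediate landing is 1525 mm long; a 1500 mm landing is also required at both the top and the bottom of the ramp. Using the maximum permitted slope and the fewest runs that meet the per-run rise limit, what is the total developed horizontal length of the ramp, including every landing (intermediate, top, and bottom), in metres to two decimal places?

980 / 400 = 2.45, so 3 ramp runs are needed. That means 2 intermediate landings.
Ramp run (horizontal) at 1:16: 980 × 16 = 15680 mm.
2 intermediate landings contribute 2 × 1525 = 3050 mm.
Top and bottom landings: 2 × 1500 = 3000 mm.
Total = 15680 + 3050 + 3000 = 21730 mm.
= 21.73 m.

21.73 m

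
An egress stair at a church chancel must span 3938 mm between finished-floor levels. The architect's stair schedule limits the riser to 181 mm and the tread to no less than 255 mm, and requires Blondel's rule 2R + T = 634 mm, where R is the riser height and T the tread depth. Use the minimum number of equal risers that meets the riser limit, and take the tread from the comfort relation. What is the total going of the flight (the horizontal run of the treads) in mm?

5796 mm

3938 / 181 = 21.76, so 22 risers are needed.
Each riser is 3938/22 = 179 mm (≤ 181 mm).
Tread T = 634 − 2 × 179 = 276 mm (≥ 255 mm).
22 risers give 21 treads; going = 21 × 276 = 5796 mm.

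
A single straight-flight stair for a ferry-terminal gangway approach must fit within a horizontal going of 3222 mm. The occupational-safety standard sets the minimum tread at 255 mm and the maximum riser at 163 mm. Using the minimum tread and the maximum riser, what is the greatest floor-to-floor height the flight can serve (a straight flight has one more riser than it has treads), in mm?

2119 mm

Treads that fit: ⌊3222 / 255⌋ = 12.
Risers = treads + 1 = 13.
Maximum height = 13 × 163 = 2119 mm.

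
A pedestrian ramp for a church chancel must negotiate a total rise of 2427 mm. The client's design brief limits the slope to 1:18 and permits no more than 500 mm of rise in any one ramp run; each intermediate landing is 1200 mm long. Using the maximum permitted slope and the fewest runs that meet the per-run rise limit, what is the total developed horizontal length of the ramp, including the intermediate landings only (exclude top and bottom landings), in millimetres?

48486 mm

⌈2427/500⌉ = 5 ramp runs. That means 4 intermediate landings.
Horizontal run for 2427 mm of rise at 1:18 is 2427 × 18 = 43686 mm.
Intermediate landings: 4 × 1200 = 4800 mm.
Total developed length = 43686 + 4800 = 48486 mm.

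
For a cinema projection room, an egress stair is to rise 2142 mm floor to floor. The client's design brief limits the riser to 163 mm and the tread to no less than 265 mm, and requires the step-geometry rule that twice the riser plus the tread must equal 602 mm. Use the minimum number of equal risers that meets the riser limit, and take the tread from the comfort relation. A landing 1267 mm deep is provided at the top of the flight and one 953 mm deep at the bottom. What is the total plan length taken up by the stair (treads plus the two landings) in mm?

2142 / 163 = 13.14, so 14 risers are needed.
Each riser is 2142/14 = 153 mm (≤ 163 mm).
From 2R + T = 602: T = 602 − 306 = 296 mm.
14 risers give 13 treads; going = 13 × 296 = 3848 mm.
Enclosure = 3848 + 1267 + 953 = 6068 mm.

6068 mm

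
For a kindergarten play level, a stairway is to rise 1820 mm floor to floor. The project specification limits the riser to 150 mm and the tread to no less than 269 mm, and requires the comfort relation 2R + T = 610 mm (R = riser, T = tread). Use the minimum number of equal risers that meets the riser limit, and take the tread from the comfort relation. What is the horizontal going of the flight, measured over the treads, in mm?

3960 mm

⌈1820/150⌉ = 13 risers.
Each riser is 1820/13 = 140 mm (≤ 150 mm).
From 2R + T = 610: T = 610 − 280 = 330 mm.
Treads = 13 − 1 = 12; going = 12 × 330 = 3960 mm.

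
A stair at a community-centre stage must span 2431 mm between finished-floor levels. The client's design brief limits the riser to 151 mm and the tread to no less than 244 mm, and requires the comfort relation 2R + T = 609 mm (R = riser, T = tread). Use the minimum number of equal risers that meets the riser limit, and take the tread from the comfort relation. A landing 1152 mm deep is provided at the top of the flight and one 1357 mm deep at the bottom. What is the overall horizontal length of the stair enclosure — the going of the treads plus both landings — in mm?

7677 mm

At most 151 each: 2431/151 = 16.10, giving 17 risers.
Riser R = 2431 / 17 = 143 mm, within the 151 mm limit.
From 2R + T = 609: T = 609 − 286 = 323 mm.
17 risers give 16 treads; going = 16 × 323 = 5168 mm.
Add landings: 5168 + 1152 + 1357 = 7677 mm.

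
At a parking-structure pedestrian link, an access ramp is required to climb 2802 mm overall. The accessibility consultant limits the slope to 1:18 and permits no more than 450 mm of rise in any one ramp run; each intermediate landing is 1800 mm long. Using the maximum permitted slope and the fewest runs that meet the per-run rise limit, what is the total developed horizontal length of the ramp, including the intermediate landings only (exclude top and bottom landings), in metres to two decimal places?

At most 450 each: 2802/450 = 6.23, giving 7 ramp runs. That means 6 intermediate landings.
Horizontal run for 2802 mm of rise at 1:18 is 2802 × 18 = 50436 mm.
Intermediate landings: 6 × 1800 = 10800 mm.
Developed length = 50436 + 10800 = 61236 mm.
= 61.24 m.

61.24 m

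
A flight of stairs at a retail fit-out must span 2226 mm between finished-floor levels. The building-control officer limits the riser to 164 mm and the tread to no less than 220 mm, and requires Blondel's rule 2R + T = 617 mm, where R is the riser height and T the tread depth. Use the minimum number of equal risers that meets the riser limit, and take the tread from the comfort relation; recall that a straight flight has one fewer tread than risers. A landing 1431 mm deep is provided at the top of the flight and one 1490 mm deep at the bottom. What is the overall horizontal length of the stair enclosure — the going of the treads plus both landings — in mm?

6808 mm

⌈2226/164⌉ = 14 risers.
R = 2226 ÷ 14 = 159 mm.
Tread T = 617 − 2 × 159 = 299 mm (≥ 220 mm).
Going = (14 − 1) × 299 = 3887 mm.
Add landings: 3887 + 1431 + 1490 = 6808 mm.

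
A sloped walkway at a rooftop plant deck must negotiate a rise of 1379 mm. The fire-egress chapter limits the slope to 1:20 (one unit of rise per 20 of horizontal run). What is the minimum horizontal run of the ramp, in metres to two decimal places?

Run = rise × 20 = 1379 × 20 = 27580 mm.
27580 mm = 27.58 m.

27.58 m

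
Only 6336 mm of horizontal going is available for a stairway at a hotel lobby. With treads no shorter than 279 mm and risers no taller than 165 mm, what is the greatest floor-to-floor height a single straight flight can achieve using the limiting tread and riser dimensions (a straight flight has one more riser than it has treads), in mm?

3795 mm

Treads that fit: ⌊6336 / 279⌋ = 22.
Risers = treads + 1 = 23.
Maximum height = 23 × 165 = 3795 mm.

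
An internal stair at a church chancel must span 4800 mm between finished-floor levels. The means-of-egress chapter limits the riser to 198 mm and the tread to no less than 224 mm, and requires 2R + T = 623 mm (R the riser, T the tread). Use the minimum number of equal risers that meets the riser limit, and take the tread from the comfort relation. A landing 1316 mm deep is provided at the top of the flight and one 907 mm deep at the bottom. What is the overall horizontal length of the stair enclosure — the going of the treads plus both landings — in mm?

7959 mm

4800 / 198 = 24.24, so 25 risers are needed.
Each riser is 4800/25 = 192 mm (≤ 198 mm).
From 2R + T = 623: T = 623 − 384 = 239 mm.
25 risers give 24 treads; going = 24 × 239 = 5736 mm.
Add landings: 5736 + 1316 + 907 = 7959 mm.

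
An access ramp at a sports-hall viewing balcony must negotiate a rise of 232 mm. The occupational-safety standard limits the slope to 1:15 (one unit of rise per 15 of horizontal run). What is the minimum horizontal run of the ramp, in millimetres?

At 1:15 the run is 15 × 232 = 3480 mm.

3480 mm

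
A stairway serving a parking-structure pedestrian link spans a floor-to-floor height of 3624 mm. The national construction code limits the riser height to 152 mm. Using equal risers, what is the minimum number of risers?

24 risers

3624 / 152 = 23.84, so 24 risers are needed.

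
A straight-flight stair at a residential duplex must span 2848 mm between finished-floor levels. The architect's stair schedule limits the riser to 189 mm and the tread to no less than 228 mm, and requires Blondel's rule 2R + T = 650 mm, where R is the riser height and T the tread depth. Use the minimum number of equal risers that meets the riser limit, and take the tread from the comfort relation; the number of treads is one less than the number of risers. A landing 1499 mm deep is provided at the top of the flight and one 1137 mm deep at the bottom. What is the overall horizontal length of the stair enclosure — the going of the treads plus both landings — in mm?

7046 mm

2848 / 189 = 15.07, so 16 risers are needed.
Riser R = 2848 / 16 = 178 mm, within the 189 mm limit.
From 2R + T = 650: T = 650 − 356 = 294 mm.
16 risers give 15 treads; going = 15 × 294 = 4410 mm.
Enclosure = 4410 + 1499 + 1137 = 7046 mm.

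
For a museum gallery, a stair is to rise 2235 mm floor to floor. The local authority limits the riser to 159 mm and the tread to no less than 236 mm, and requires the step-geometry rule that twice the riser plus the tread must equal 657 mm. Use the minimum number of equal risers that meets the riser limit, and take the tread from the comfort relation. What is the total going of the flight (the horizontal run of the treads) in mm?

⌈2235/159⌉ = 15 risers.
Each riser is 2235/15 = 149 mm (≤ 159 mm).
From 2R + T = 657: T = 657 − 298 = 359 mm.
Treads = 15 − 1 = 14; going = 14 × 359 = 5026 mm.

5026 mm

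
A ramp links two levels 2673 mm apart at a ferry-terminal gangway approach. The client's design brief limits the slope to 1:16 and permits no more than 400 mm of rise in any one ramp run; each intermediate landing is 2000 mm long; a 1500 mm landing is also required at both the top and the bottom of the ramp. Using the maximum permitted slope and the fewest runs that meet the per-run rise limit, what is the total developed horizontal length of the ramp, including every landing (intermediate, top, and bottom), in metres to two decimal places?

57.77 m

At most 400 each: 2673/400 = 6.68, giving 7 ramp runs. That means 6 intermediate landings.
Horizontal run for 2673 mm of rise at 1:16 is 2673 × 16 = 42768 mm.
6 intermediate landings contribute 6 × 2000 = 12000 mm.
Top and bottom landings: 2 × 1500 = 3000 mm.
Total = 42768 + 12000 + 3000 = 57768 mm.
= 57.77 m.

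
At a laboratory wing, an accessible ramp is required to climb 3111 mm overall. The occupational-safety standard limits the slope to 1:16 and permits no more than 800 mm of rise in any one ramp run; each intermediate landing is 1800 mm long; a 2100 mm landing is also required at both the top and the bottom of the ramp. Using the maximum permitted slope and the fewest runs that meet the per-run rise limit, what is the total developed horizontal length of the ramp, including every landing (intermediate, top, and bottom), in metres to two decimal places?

At most 800 each: 3111/800 = 3.89, giving 4 ramp runs. That means 3 intermediate landings.
Ramp run (horizontal) at 1:16: 3111 × 16 = 49776 mm.
Intermediate landings: 3 × 1800 = 5400 mm.
Top and bottom landings: 2 × 2100 = 4200 mm.
Total = 49776 + 5400 + 4200 = 59376 mm.
= 59.38 m.

59.38 m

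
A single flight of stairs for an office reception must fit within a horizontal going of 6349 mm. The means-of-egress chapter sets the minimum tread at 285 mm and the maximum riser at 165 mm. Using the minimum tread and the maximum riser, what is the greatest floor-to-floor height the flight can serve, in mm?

3795 mm

6349 / 285 = 22.28, so 22 treads fit.
Risers = treads + 1 = 23.
Maximum height = 23 × 165 = 3795 mm.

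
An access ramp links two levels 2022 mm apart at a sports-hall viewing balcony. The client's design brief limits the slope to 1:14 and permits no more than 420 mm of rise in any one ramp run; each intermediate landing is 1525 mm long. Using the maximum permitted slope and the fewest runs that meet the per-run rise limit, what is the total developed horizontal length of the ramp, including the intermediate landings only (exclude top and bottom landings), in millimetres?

⌈2022/420⌉ = 5 ramp runs. That means 4 intermediate landings.
Horizontal run for 2022 mm of rise at 1:14 is 2022 × 14 = 28308 mm.
Intermediate landings: 4 × 1525 = 6100 mm.
Developed length = 28308 + 6100 = 34408 mm.

34408 mm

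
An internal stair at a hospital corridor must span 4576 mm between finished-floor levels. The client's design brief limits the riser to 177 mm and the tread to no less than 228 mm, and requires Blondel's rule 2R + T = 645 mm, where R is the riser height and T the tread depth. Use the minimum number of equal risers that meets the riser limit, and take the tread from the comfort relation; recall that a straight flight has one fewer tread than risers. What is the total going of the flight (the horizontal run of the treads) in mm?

7325 mm

4576 / 177 = 25.853 → round up to 26 risers.
Riser R = 4576 / 26 = 176 mm, within the 177 mm limit.
From 2R + T = 645: T = 645 − 352 = 293 mm.
26 risers give 25 treads; going = 25 × 293 = 7325 mm.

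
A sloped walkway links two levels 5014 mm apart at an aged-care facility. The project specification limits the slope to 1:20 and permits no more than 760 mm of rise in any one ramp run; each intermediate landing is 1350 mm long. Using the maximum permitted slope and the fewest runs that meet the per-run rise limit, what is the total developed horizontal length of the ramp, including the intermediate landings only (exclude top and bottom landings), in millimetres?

At most 760 each: 5014/760 = 6.60, giving 7 ramp runs. That means 6 intermediate landings.
Horizontal run for 5014 mm of rise at 1:20 is 5014 × 20 = 100280 mm.
Intermediate landings: 6 × 1350 = 8100 mm.
Developed length = 100280 + 8100 = 108380 mm.

108380 mm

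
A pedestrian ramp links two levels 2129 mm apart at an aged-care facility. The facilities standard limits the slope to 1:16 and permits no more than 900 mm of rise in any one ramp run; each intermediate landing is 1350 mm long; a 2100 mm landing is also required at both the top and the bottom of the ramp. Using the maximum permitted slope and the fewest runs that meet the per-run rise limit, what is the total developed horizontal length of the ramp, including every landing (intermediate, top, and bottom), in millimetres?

At most 900 each: 2129/900 = 2.37, giving 3 ramp runs. That means 2 intermediate landings.
Ramp run (horizontal) at 1:16: 2129 × 16 = 34064 mm.
Intermediate landings: 2 × 1350 = 2700 mm.
Top and bottom landings: 2 × 2100 = 4200 mm.
Total = 34064 + 2700 + 4200 = 40964 mm.

40964 mm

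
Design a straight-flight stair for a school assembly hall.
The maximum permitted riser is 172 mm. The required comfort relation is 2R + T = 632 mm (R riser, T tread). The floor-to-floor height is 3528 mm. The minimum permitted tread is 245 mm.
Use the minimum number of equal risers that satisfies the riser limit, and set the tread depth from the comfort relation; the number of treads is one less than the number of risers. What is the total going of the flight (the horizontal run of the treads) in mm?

3528 / 172 = 20.51, so 21 risers are needed.
Riser R = 3528 / 21 = 168 mm, within the 172 mm limit.
From 2R + T = 632: T = 632 − 336 = 296 mm.
Going = (21 − 1) × 296 = 5920 mm.

5920 mm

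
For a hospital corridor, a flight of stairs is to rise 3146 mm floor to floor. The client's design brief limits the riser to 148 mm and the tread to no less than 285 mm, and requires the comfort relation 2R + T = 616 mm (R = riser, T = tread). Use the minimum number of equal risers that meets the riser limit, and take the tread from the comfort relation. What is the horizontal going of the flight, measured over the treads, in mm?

6930 mm

⌈3146/148⌉ = 22 risers.
Riser R = 3146 / 22 = 143 mm, within the 148 mm limit.
From 2R + T = 616: T = 616 − 286 = 330 mm.
Going = (22 − 1) × 330 = 6930 mm.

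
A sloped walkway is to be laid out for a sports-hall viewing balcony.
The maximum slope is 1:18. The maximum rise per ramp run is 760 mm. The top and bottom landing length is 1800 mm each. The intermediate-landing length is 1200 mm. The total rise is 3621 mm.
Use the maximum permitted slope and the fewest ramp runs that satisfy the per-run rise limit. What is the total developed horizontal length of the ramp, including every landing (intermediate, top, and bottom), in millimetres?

73578 mm

⌈3621/760⌉ = 5 ramp runs. That means 4 intermediate landings.
Ramp run (horizontal) at 1:18: 3621 × 18 = 65178 mm.
4 intermediate landings contribute 4 × 1200 = 4800 mm.
Top and bottom landings: 2 × 1800 = 3600 mm.
Total = 65178 + 4800 + 3600 = 73578 mm.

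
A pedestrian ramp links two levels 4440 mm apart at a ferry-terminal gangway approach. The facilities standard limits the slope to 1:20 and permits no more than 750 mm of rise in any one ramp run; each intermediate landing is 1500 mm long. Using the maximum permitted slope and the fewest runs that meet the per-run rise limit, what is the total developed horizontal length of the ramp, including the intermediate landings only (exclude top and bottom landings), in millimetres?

96300 mm

At most 750 each: 4440/750 = 5.92, giving 6 ramp runs. That means 5 intermediate landings.
Horizontal run for 4440 mm of rise at 1:20 is 4440 × 20 = 88800 mm.
Intermediate landings: 5 × 1500 = 7500 mm.
Total developed length = 88800 + 7500 = 96300 mm.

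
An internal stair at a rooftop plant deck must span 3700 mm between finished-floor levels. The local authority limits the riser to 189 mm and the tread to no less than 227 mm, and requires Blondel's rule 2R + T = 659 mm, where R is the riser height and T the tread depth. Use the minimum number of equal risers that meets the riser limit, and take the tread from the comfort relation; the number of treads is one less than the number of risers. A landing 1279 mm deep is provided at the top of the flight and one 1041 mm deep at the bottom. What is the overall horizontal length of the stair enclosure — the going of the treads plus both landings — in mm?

7811 mm

At most 189 each: 3700/189 = 19.58, giving 20 risers.
Each riser is 3700/20 = 185 mm (≤ 189 mm).
Tread T = 659 − 2 × 185 = 289 mm (≥ 227 mm).
Treads = 20 − 1 = 19; going = 19 × 289 = 5491 mm.
Add landings: 5491 + 1279 + 1041 = 7811 mm.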